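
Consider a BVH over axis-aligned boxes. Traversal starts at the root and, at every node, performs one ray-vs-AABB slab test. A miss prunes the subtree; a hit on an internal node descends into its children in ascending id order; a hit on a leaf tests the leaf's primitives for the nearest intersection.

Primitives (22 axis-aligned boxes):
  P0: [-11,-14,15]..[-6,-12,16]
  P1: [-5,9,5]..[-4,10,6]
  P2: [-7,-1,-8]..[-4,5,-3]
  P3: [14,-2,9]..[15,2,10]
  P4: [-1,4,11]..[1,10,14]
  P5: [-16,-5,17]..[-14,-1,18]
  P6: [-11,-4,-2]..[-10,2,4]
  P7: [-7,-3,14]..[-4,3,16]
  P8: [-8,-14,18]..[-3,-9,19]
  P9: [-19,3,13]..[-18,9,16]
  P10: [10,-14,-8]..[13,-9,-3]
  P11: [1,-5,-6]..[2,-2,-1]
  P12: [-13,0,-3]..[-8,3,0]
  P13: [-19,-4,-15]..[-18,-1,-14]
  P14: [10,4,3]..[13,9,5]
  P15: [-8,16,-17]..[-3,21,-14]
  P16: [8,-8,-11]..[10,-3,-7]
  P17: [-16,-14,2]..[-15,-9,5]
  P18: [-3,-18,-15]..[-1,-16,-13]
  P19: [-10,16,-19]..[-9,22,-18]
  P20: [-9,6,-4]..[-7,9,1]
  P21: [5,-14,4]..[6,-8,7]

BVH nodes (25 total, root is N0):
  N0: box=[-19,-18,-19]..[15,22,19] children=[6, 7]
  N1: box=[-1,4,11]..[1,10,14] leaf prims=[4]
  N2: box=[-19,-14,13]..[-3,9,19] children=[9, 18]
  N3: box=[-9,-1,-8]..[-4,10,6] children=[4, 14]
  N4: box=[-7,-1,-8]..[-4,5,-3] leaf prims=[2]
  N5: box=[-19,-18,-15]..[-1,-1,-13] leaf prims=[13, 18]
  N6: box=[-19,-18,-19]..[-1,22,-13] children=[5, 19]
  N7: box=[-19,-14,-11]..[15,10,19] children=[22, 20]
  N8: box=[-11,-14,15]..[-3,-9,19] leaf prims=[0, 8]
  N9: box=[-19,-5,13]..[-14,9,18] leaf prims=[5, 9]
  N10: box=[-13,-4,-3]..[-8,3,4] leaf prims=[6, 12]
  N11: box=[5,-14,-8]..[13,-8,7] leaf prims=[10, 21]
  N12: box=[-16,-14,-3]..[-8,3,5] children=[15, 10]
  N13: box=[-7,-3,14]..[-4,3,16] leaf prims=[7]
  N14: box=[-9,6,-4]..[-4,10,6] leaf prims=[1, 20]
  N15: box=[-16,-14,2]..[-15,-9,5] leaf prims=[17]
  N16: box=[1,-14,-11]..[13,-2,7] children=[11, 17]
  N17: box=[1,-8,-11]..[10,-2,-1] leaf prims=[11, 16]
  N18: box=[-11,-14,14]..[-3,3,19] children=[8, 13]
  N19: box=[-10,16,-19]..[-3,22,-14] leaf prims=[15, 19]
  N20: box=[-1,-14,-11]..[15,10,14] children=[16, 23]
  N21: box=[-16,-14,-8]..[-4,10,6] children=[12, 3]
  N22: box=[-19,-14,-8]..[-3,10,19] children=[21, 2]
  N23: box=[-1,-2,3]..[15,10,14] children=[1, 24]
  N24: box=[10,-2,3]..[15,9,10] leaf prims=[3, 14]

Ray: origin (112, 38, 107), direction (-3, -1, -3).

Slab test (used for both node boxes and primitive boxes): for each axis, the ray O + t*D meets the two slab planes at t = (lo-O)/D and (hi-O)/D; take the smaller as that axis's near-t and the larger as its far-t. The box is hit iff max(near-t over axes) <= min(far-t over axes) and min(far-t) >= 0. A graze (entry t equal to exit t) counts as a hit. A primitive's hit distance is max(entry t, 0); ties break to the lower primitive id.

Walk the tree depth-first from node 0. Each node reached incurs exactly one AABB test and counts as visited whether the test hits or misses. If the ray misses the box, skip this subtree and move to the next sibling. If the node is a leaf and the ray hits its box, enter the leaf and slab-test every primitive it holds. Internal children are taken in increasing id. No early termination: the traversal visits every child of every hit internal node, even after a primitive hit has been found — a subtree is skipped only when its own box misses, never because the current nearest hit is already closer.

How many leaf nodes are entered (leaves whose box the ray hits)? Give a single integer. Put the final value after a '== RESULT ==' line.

Traverse from the root:
N0 x:[97/3,131/3] y:[16,56] z:[88/3,42] -> hit [97/3,42], descend [6, 7]
  N6 x:[113/3,131/3] y:[16,56] z:[40,42] -> hit [40,42], descend [5, 19]
    N5 x:[113/3,131/3] y:[39,56] z:[40,122/3] -> hit [40,122/3] leaf, test {P13(miss), P18(miss)}
    N19 x:[115/3,122/3] y:[16,22] z:[121/3,42] -> miss, prune
  N7 x:[97/3,131/3] y:[28,52] z:[88/3,118/3] -> hit [97/3,118/3], descend [20, 22]
    N20 x:[97/3,113/3] y:[28,52] z:[31,118/3] -> hit [97/3,113/3], descend [16, 23]
      N16 x:[33,37] y:[40,52] z:[100/3,118/3] -> miss, prune
      N23 x:[97/3,113/3] y:[28,40] z:[31,104/3] -> hit [97/3,104/3], descend [1, 24]
        N1 x:[37,113/3] y:[28,34] z:[31,32] -> miss, prune
        N24 x:[97/3,34] y:[29,40] z:[97/3,104/3] -> hit [97/3,34] leaf, test {P3(miss), P14@t=34}
    N22 x:[115/3,131/3] y:[28,52] z:[88/3,115/3] -> hit [115/3,115/3], descend [2, 21]
      N2 x:[115/3,131/3] y:[29,52] z:[88/3,94/3] -> miss, prune
      N21 x:[116/3,128/3] y:[28,52] z:[101/3,115/3] -> miss, prune

Visited [0, 6, 5, 19, 7, 20, 16, 23, 1, 24, 22, 2, 21]. Tests: 13 box, 2 leaf. Nearest: P14.

== RESULT ==
2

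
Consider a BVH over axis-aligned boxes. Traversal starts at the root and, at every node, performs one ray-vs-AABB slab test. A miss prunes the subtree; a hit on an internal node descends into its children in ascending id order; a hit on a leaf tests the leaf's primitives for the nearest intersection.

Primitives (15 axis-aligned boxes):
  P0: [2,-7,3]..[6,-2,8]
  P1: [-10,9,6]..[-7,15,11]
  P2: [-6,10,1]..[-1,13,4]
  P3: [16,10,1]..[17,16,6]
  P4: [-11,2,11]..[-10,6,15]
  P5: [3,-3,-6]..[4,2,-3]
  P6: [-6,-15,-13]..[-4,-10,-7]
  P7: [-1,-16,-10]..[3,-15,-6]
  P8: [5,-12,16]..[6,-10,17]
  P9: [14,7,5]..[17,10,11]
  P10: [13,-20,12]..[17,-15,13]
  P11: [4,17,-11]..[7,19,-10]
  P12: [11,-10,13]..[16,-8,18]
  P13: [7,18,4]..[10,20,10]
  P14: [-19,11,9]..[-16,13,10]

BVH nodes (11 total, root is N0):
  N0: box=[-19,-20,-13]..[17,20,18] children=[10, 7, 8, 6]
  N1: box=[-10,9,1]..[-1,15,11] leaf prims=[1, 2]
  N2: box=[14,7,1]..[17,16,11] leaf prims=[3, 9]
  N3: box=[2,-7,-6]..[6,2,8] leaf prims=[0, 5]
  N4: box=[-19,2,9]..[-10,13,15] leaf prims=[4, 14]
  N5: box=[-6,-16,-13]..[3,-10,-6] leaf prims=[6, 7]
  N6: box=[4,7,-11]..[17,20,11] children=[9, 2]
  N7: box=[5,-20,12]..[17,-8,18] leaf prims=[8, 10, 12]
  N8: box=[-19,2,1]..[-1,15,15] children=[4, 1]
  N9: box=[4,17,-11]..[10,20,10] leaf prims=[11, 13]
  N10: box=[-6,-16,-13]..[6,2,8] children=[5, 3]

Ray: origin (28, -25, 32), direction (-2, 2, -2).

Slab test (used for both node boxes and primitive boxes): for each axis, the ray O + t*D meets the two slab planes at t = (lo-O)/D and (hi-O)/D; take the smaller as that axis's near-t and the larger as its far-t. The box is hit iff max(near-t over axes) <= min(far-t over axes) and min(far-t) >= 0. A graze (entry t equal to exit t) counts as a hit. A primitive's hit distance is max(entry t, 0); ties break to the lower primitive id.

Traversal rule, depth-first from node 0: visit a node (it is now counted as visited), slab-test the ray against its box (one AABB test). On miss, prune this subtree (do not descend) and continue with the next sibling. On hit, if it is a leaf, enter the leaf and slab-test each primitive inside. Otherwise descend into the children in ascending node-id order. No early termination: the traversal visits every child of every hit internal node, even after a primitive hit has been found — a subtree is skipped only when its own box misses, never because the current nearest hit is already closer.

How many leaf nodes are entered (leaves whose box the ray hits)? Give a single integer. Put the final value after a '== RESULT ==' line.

Walk:
N0 x:[11/2,47/2] y:[5/2,45/2] z:[7,45/2] -> hit [7,45/2], descend [6, 7, 8, 10]
  N6 x:[11/2,12] y:[16,45/2] z:[21/2,43/2] -> miss, prune
  N7 x:[11/2,23/2] y:[5/2,17/2] z:[7,10] -> hit [7,17/2] leaf, test {P8(miss), P10(miss), P12@t=15/2}
  N8 x:[29/2,47/2] y:[27/2,20] z:[17/2,31/2] -> hit [29/2,31/2], descend [1, 4]
    N1 x:[29/2,19] y:[17,20] z:[21/2,31/2] -> miss, prune
    N4 x:[19,47/2] y:[27/2,19] z:[17/2,23/2] -> miss, prune
  N10 x:[11,17] y:[9/2,27/2] z:[12,45/2] -> hit [12,27/2], descend [3, 5]
    N3 x:[11,13] y:[9,27/2] z:[12,19] -> hit [12,13] leaf, test {P0(miss), P5(miss)}
    N5 x:[25/2,17] y:[9/2,15/2] z:[19,45/2] -> miss, prune

Summary -> nodes [0, 6, 7, 8, 1, 4, 10, 3, 5]; box-tests=9; leaf-entries=2; first=P12

== RESULT ==
2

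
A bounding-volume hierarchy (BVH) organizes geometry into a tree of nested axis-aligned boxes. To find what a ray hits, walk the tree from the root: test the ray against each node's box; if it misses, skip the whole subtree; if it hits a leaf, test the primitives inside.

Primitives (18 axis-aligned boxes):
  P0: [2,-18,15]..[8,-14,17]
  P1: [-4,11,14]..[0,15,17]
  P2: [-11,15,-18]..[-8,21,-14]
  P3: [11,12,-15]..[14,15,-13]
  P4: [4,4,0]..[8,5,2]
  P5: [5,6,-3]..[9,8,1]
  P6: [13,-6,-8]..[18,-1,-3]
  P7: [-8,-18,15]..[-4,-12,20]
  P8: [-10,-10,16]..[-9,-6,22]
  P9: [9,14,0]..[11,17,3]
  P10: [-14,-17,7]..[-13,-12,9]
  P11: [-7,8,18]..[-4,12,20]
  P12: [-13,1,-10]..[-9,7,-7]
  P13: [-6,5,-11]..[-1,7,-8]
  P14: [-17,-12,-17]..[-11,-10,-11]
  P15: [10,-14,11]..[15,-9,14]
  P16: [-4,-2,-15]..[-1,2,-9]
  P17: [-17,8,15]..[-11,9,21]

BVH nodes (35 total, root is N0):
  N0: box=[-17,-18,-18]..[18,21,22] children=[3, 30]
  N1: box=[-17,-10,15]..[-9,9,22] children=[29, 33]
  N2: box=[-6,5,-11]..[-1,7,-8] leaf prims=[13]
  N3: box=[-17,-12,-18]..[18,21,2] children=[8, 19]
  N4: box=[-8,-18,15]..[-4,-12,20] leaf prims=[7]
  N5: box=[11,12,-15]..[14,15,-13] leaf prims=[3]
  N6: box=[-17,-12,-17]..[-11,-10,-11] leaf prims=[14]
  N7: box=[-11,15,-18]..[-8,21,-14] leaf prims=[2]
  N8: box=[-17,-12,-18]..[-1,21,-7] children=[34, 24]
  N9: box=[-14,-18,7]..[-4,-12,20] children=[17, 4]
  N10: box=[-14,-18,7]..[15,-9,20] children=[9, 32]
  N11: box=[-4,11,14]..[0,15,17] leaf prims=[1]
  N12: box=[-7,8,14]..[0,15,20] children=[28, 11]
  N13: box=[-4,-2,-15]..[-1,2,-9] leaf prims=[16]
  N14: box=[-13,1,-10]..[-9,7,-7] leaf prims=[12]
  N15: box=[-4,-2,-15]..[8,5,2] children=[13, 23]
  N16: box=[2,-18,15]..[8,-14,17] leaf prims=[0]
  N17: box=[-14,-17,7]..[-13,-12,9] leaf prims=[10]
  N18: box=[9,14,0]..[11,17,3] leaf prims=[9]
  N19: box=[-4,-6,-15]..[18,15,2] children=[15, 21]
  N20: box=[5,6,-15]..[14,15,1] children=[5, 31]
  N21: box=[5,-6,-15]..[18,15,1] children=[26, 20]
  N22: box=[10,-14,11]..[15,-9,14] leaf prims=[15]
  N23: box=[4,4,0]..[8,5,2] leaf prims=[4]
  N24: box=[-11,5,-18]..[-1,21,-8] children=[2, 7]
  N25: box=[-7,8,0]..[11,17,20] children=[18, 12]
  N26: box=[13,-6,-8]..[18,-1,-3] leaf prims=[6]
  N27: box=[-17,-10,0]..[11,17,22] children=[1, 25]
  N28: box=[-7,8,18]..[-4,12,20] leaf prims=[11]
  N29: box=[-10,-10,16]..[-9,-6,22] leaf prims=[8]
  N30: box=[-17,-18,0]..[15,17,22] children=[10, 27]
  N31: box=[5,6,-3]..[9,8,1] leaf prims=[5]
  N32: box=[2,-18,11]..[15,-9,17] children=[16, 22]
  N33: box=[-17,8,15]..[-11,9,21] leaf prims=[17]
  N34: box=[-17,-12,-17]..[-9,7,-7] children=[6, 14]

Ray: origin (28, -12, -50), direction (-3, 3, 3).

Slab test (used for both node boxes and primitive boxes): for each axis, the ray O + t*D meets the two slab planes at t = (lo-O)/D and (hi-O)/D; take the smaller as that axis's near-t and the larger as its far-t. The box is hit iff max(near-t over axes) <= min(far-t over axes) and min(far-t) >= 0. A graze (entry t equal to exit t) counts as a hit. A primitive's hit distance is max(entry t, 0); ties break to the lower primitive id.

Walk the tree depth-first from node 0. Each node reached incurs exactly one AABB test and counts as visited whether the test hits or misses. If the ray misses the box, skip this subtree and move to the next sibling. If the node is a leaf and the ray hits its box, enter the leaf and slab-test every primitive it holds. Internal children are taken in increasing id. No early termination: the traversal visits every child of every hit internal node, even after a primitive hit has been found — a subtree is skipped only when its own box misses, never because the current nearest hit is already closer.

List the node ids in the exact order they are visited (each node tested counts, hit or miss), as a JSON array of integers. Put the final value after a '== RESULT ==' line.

Trace the traversal:
N0 x:[10/3,15] y:[-2,11] z:[32/3,24] -> hit [32/3,11], descend [3, 30]
  N3 x:[10/3,15] y:[0,11] z:[32/3,52/3] -> hit [32/3,11], descend [8, 19]
    N8 x:[29/3,15] y:[0,11] z:[32/3,43/3] -> hit [32/3,11], descend [24, 34]
      N24 x:[29/3,13] y:[17/3,11] z:[32/3,14] -> hit [32/3,11], descend [2, 7]
        N2 x:[29/3,34/3] y:[17/3,19/3] z:[13,14] -> miss, prune
        N7 x:[12,13] y:[9,11] z:[32/3,12] -> miss, prune
      N34 x:[37/3,15] y:[0,19/3] z:[11,43/3] -> miss, prune
    N19 x:[10/3,32/3] y:[2,9] z:[35/3,52/3] -> miss, prune
  N30 x:[13/3,15] y:[-2,29/3] z:[50/3,24] -> miss, prune

order=[0, 3, 8, 24, 2, 7, 34, 19, 30]  |boxes|=9  |leaves|=0  hit=miss

== RESULT ==
[0, 3, 8, 24, 2, 7, 34, 19, 30]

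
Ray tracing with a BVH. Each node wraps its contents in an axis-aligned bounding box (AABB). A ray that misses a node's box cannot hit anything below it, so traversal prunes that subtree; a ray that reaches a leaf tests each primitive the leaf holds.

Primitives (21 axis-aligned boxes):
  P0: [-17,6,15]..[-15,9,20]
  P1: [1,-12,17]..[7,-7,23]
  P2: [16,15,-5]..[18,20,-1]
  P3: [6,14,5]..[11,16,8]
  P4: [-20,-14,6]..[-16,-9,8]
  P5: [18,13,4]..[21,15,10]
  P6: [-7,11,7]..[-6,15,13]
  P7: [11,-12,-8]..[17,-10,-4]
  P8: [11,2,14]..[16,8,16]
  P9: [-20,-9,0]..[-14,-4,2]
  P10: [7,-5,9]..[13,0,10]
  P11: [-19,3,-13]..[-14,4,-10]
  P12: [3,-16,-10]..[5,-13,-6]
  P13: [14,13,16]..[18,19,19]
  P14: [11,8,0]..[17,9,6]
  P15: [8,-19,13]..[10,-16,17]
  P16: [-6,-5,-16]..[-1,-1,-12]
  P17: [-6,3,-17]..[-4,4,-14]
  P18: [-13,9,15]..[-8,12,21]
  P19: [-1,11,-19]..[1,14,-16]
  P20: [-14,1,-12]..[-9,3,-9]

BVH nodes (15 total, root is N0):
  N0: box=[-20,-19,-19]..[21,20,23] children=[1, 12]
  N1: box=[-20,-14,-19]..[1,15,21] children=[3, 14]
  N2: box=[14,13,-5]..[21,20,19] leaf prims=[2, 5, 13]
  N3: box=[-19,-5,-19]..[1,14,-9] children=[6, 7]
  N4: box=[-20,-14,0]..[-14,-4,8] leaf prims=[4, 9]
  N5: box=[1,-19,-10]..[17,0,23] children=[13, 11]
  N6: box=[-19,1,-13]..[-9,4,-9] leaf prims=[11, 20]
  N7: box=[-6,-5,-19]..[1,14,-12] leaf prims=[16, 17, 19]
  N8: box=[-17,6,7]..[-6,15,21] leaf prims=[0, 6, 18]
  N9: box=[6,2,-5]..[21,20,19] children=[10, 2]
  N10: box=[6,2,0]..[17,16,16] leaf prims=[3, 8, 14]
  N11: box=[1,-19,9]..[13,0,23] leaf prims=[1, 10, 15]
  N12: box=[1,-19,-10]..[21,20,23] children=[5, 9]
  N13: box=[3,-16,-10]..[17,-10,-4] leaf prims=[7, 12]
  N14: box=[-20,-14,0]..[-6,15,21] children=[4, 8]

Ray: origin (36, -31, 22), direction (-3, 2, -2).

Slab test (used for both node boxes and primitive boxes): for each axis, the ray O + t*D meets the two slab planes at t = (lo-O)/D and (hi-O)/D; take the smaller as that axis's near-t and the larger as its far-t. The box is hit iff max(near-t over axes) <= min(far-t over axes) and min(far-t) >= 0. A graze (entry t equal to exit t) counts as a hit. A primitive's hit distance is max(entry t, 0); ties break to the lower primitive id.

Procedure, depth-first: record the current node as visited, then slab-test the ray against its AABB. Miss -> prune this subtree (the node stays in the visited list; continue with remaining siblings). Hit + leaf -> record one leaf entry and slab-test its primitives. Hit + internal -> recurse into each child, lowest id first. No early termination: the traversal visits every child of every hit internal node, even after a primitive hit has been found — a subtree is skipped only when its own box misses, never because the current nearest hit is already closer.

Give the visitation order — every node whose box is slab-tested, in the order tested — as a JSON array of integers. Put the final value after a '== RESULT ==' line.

Walk:
N0 x:[5,56/3] y:[6,51/2] z:[-1/2,41/2] -> hit [6,56/3], descend [1, 12]
  N1 x:[35/3,56/3] y:[17/2,23] z:[1/2,41/2] -> hit [35/3,56/3], descend [3, 14]
    N3 x:[35/3,55/3] y:[13,45/2] z:[31/2,41/2] -> hit [31/2,55/3], descend [6, 7]
      N6 x:[15,55/3] y:[16,35/2] z:[31/2,35/2] -> hit [16,35/2] leaf, test {P11@t=17, P20@t=16}
      N7 x:[35/3,14] y:[13,45/2] z:[17,41/2] -> miss, prune
    N14 x:[14,56/3] y:[17/2,23] z:[1/2,11] -> miss, prune
  N12 x:[5,35/3] y:[6,51/2] z:[-1/2,16] -> hit [6,35/3], descend [5, 9]
    N5 x:[19/3,35/3] y:[6,31/2] z:[-1/2,16] -> hit [19/3,35/3], descend [11, 13]
      N11 x:[23/3,35/3] y:[6,31/2] z:[-1/2,13/2] -> miss, prune
      N13 x:[19/3,11] y:[15/2,21/2] z:[13,16] -> miss, prune
    N9 x:[5,10] y:[33/2,51/2] z:[3/2,27/2] -> miss, prune

Visited [0, 1, 3, 6, 7, 14, 12, 5, 11, 13, 9]. Tests: 11 box, 1 leaf. Nearest: P20.

== RESULT ==
[0, 1, 3, 6, 7, 14, 12, 5, 11, 13, 9]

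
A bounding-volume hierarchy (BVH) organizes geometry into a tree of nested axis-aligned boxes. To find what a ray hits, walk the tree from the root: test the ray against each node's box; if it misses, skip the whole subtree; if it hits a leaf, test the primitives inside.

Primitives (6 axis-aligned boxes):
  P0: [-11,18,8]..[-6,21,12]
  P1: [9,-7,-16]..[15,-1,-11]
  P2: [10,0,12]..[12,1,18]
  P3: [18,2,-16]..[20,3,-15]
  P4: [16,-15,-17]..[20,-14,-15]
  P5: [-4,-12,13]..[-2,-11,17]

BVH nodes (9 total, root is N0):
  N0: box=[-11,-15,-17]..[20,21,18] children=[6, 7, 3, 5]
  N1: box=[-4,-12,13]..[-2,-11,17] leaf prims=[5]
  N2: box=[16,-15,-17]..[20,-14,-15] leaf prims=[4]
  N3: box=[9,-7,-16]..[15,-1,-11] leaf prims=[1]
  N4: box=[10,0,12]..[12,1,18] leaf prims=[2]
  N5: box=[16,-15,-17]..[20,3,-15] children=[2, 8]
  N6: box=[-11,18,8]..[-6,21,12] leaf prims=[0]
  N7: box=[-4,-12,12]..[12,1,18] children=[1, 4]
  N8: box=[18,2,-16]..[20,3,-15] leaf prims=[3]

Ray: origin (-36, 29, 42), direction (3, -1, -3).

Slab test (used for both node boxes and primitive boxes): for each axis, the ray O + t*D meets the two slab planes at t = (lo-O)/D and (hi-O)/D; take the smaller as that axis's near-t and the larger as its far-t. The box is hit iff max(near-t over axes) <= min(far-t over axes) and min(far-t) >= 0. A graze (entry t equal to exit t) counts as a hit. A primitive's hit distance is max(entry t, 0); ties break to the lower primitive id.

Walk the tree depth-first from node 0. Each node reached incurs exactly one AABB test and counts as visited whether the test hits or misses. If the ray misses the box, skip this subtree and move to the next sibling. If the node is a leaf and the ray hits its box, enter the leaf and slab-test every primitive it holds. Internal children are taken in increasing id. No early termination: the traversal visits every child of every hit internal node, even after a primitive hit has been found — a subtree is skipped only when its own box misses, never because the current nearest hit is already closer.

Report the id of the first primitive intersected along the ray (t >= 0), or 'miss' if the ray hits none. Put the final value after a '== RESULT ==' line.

Walk:
N0 x:[25/3,56/3] y:[8,44] z:[8,59/3] -> hit [25/3,56/3], descend [3, 5, 6, 7]
  N3 x:[15,17] y:[30,36] z:[53/3,58/3] -> miss, prune
  N5 x:[52/3,56/3] y:[26,44] z:[19,59/3] -> miss, prune
  N6 x:[25/3,10] y:[8,11] z:[10,34/3] -> hit [10,10] leaf, test {P0@t=10}
  N7 x:[32/3,16] y:[28,41] z:[8,10] -> miss, prune

order=[0, 3, 5, 6, 7]  |boxes|=5  |leaves|=1  hit=P0

== RESULT ==
0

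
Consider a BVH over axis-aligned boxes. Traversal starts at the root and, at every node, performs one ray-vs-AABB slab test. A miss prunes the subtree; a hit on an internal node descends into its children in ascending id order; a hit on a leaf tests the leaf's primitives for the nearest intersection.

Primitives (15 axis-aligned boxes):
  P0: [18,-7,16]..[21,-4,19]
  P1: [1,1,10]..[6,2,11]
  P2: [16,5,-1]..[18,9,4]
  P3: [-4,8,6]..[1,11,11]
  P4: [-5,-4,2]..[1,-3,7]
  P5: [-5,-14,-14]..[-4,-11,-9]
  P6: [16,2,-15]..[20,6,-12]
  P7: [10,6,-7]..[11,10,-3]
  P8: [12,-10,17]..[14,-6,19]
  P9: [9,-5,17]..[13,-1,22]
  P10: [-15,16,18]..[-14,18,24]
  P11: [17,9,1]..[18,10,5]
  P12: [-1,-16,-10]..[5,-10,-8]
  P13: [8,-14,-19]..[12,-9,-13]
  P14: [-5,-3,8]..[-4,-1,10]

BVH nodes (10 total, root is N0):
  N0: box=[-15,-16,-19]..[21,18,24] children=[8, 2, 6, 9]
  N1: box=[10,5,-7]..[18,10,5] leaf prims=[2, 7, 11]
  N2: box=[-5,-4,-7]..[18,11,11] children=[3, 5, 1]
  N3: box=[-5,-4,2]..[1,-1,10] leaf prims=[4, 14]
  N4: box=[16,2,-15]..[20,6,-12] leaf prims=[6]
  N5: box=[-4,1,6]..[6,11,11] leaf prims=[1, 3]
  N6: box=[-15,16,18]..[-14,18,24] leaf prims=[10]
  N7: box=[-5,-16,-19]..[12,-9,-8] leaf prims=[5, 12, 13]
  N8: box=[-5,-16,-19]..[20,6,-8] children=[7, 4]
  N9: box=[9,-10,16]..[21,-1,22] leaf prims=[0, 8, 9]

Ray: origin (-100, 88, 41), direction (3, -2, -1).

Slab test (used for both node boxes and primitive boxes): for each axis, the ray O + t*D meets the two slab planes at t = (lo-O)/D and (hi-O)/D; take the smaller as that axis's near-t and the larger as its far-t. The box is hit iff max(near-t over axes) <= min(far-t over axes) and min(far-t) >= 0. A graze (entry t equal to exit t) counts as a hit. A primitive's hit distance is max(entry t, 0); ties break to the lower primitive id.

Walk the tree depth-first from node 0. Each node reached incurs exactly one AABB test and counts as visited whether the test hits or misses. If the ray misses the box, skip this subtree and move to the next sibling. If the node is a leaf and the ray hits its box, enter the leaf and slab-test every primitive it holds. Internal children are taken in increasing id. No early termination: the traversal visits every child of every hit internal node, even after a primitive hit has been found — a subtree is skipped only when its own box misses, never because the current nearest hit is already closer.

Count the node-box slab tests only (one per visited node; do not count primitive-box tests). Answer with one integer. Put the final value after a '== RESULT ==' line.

Trace the traversal:
N0 x:[85/3,121/3] y:[35,52] z:[17,60] -> hit [35,121/3], descend [2, 6, 8, 9]
  N2 x:[95/3,118/3] y:[77/2,46] z:[30,48] -> hit [77/2,118/3], descend [1, 3, 5]
    N1 x:[110/3,118/3] y:[39,83/2] z:[36,48] -> hit [39,118/3] leaf, test {P2(miss), P7(miss), P11@t=39}
    N3 x:[95/3,101/3] y:[89/2,46] z:[31,39] -> miss, prune
    N5 x:[32,106/3] y:[77/2,87/2] z:[30,35] -> miss, prune
  N6 x:[85/3,86/3] y:[35,36] z:[17,23] -> miss, prune
  N8 x:[95/3,40] y:[41,52] z:[49,60] -> miss, prune
  N9 x:[109/3,121/3] y:[89/2,49] z:[19,25] -> miss, prune

8 AABB tests over nodes [0, 2, 1, 3, 5, 6, 8, 9]; 1 leaf entered; closest P11.

== RESULT ==
8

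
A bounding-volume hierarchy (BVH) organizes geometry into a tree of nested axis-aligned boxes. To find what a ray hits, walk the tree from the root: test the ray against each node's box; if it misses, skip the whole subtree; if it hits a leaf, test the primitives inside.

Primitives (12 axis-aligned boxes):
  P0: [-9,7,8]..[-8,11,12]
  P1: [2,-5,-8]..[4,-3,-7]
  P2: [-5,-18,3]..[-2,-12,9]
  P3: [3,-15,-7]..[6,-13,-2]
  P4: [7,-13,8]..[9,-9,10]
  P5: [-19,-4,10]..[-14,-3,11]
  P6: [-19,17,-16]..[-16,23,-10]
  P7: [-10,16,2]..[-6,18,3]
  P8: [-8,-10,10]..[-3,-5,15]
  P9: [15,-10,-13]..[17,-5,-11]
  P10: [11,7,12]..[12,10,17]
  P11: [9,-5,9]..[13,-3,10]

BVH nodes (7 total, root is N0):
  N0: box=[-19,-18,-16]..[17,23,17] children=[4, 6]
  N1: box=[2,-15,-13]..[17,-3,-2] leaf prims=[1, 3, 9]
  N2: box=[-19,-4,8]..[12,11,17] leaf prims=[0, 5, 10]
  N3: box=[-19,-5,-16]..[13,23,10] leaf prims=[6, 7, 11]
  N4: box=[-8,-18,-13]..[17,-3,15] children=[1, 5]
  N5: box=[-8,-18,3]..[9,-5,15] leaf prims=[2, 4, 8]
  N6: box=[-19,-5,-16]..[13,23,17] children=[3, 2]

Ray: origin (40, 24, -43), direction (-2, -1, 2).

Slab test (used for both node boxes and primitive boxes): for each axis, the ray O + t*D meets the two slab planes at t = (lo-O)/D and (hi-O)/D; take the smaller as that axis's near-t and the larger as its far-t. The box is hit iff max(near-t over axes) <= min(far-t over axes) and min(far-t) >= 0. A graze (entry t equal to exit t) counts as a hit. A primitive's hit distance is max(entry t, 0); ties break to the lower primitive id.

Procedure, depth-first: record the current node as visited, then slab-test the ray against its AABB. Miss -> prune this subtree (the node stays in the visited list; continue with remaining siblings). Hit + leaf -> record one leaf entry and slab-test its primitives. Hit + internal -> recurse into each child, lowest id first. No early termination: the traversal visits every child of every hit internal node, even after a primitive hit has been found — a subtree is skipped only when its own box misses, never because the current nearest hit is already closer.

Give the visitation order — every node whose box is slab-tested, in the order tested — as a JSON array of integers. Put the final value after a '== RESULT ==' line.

Trace the traversal:
N0 x:[23/2,59/2] y:[1,42] z:[27/2,30] -> hit [27/2,59/2], descend [4, 6]
  N4 x:[23/2,24] y:[27,42] z:[15,29] -> miss, prune
  N6 x:[27/2,59/2] y:[1,29] z:[27/2,30] -> hit [27/2,29], descend [2, 3]
    N2 x:[14,59/2] y:[13,28] z:[51/2,30] -> hit [51/2,28] leaf, test {P0(miss), P5@t=27, P10(miss)}
    N3 x:[27/2,59/2] y:[1,29] z:[27/2,53/2] -> hit [27/2,53/2] leaf, test {P6(miss), P7(miss), P11(miss)}

Summary -> nodes [0, 4, 6, 2, 3]; box-tests=5; leaf-entries=2; first=P5

== RESULT ==
[0, 4, 6, 2, 3]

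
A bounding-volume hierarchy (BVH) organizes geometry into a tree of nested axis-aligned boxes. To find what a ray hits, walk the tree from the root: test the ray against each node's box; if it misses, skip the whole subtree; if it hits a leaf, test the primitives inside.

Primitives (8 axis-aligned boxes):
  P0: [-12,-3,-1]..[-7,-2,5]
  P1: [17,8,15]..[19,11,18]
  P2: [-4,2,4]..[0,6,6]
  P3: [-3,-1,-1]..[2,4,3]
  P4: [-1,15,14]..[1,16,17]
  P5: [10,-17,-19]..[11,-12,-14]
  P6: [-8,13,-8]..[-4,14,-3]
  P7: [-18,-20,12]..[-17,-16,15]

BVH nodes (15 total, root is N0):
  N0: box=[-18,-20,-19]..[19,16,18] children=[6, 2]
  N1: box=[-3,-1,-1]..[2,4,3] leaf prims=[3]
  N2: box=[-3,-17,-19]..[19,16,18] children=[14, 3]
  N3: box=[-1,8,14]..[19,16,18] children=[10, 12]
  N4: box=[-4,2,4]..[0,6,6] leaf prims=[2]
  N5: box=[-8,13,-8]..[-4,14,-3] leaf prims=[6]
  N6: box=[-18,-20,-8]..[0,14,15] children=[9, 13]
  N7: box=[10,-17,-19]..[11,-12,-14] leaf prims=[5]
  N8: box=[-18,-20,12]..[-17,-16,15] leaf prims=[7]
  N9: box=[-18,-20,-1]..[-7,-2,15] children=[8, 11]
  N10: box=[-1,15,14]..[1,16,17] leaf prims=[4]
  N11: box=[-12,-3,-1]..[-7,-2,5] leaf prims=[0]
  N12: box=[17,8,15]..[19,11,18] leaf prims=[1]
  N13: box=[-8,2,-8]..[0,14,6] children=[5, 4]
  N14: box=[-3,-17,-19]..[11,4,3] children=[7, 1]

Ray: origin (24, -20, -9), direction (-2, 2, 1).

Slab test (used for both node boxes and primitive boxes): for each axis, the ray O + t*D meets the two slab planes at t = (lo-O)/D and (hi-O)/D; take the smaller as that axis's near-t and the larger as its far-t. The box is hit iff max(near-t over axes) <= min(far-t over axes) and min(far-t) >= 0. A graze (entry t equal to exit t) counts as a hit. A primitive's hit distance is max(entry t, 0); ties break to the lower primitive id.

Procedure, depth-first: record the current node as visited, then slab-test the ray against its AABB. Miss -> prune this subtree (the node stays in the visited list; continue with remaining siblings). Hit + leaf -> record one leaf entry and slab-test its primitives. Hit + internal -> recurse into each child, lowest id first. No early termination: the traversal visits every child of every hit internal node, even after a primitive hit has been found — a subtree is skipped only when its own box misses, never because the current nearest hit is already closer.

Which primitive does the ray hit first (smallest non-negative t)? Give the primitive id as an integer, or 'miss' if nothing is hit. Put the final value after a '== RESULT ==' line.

Walk:
N0 x:[5/2,21] y:[0,18] z:[-10,27] -> hit [5/2,18], descend [2, 6]
  N2 x:[5/2,27/2] y:[3/2,18] z:[-10,27] -> hit [5/2,27/2], descend [3, 14]
    N3 x:[5/2,25/2] y:[14,18] z:[23,27] -> miss, prune
    N14 x:[13/2,27/2] y:[3/2,12] z:[-10,12] -> hit [13/2,12], descend [1, 7]
      N1 x:[11,27/2] y:[19/2,12] z:[8,12] -> hit [11,12] leaf, test {P3@t=11}
      N7 x:[13/2,7] y:[3/2,4] z:[-10,-5] -> miss, prune
  N6 x:[12,21] y:[0,17] z:[1,24] -> hit [12,17], descend [9, 13]
    N9 x:[31/2,21] y:[0,9] z:[8,24] -> miss, prune
    N13 x:[12,16] y:[11,17] z:[1,15] -> hit [12,15], descend [4, 5]
      N4 x:[12,14] y:[11,13] z:[13,15] -> hit [13,13] leaf, test {P2@t=13}
      N5 x:[14,16] y:[33/2,17] z:[1,6] -> miss, prune

11 AABB tests over nodes [0, 2, 3, 14, 1, 7, 6, 9, 13, 4, 5]; 2 leaves entered; closest P3.

== RESULT ==
3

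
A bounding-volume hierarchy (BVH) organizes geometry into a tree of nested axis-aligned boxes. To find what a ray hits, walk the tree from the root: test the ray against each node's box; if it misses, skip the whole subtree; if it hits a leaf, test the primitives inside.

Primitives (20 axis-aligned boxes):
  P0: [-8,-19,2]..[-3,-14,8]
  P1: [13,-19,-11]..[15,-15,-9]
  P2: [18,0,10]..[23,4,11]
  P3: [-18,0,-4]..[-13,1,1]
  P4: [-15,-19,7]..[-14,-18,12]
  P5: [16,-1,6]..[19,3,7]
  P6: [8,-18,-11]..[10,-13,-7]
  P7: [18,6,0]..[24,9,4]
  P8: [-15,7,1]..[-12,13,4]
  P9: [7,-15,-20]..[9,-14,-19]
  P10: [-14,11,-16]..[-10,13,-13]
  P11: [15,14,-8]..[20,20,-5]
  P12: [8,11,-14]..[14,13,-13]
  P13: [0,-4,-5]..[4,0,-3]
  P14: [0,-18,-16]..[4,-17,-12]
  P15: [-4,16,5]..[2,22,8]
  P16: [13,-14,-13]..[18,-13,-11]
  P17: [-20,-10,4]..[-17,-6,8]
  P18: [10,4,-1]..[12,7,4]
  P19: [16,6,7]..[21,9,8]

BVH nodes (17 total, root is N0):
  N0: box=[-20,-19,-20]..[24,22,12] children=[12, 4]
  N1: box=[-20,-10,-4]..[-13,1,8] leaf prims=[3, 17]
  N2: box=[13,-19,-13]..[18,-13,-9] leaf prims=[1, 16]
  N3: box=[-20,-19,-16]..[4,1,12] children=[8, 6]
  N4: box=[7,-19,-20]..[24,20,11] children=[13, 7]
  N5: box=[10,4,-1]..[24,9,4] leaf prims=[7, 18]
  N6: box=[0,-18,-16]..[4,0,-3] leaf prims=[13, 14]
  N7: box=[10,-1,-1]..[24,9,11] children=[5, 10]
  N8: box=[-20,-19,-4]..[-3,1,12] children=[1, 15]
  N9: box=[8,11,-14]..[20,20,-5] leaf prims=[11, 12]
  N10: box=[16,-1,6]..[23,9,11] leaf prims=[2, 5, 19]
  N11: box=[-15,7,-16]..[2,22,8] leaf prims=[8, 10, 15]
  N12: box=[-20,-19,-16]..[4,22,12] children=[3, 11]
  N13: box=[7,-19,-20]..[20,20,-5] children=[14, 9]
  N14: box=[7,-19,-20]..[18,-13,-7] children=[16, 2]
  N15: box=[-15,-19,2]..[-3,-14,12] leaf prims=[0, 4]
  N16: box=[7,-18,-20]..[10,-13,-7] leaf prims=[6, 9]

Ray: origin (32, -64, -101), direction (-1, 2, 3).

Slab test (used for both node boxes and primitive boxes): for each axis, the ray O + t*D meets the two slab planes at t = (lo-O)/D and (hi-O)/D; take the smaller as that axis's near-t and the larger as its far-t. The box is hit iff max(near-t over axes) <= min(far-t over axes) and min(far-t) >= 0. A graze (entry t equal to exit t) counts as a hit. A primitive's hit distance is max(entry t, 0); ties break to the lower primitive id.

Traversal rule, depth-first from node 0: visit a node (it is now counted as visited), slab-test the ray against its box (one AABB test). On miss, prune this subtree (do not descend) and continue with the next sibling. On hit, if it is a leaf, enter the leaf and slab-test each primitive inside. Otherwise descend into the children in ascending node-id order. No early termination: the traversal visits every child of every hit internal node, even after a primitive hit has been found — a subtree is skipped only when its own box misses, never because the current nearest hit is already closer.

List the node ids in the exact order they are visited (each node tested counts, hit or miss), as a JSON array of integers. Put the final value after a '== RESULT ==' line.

Trace the traversal:
N0 x:[8,52] y:[45/2,43] z:[27,113/3] -> hit [27,113/3], descend [4, 12]
  N4 x:[8,25] y:[45/2,42] z:[27,112/3] -> miss, prune
  N12 x:[28,52] y:[45/2,43] z:[85/3,113/3] -> hit [85/3,113/3], descend [3, 11]
    N3 x:[28,52] y:[45/2,65/2] z:[85/3,113/3] -> hit [85/3,65/2], descend [6, 8]
      N6 x:[28,32] y:[23,32] z:[85/3,98/3] -> hit [85/3,32] leaf, test {P13@t=32, P14(miss)}
      N8 x:[35,52] y:[45/2,65/2] z:[97/3,113/3] -> miss, prune
    N11 x:[30,47] y:[71/2,43] z:[85/3,109/3] -> hit [71/2,109/3] leaf, test {P8(miss), P10(miss), P15(miss)}

Summary -> nodes [0, 4, 12, 3, 6, 8, 11]; box-tests=7; leaf-entries=2; first=P13

== RESULT ==
[0, 4, 12, 3, 6, 8, 11]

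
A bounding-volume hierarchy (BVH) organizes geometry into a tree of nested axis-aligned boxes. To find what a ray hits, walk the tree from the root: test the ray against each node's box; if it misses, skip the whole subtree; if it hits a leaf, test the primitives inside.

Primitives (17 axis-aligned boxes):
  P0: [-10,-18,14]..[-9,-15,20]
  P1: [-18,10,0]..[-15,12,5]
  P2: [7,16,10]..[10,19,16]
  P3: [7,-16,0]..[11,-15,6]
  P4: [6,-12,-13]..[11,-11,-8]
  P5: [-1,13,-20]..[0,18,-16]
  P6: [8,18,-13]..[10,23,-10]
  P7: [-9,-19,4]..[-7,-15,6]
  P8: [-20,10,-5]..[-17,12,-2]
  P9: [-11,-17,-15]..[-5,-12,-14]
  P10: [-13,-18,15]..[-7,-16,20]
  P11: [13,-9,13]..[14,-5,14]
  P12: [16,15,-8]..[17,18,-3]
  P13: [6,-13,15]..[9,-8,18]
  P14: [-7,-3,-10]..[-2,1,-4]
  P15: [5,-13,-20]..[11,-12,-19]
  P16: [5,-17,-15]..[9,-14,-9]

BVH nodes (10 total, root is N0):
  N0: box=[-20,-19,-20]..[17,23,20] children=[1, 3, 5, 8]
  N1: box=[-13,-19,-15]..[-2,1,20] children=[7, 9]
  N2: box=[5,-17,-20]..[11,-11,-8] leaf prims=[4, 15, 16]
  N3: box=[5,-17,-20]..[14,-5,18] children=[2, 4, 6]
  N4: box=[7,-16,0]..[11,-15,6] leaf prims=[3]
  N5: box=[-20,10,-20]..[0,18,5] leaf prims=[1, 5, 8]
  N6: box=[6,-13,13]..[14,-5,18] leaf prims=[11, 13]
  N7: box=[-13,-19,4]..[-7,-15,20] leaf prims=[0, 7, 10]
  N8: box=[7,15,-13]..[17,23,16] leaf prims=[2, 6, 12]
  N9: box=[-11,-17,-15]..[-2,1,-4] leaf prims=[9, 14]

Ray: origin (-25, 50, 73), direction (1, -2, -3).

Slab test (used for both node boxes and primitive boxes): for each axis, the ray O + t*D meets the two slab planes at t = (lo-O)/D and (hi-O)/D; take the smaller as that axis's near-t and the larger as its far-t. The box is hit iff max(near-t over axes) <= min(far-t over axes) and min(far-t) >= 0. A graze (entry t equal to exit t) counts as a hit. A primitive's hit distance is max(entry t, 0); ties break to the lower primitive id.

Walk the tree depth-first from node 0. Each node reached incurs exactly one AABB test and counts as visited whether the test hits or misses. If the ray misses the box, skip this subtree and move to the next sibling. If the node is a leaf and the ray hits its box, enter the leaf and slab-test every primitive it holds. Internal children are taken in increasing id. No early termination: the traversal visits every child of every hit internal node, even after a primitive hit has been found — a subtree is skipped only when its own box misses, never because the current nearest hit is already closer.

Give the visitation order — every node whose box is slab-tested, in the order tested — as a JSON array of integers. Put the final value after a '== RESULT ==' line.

Walk:
N0 x:[5,42] y:[27/2,69/2] z:[53/3,31] -> hit [53/3,31], descend [1, 3, 5, 8]
  N1 x:[12,23] y:[49/2,69/2] z:[53/3,88/3] -> miss, prune
  N3 x:[30,39] y:[55/2,67/2] z:[55/3,31] -> hit [30,31], descend [2, 4, 6]
    N2 x:[30,36] y:[61/2,67/2] z:[27,31] -> hit [61/2,31] leaf, test {P4(miss), P15@t=31, P16(miss)}
    N4 x:[32,36] y:[65/2,33] z:[67/3,73/3] -> miss, prune
    N6 x:[31,39] y:[55/2,63/2] z:[55/3,20] -> miss, prune
  N5 x:[5,25] y:[16,20] z:[68/3,31] -> miss, prune
  N8 x:[32,42] y:[27/2,35/2] z:[19,86/3] -> miss, prune

Summary -> nodes [0, 1, 3, 2, 4, 6, 5, 8]; box-tests=8; leaf-entries=1; first=P15

== RESULT ==
[0, 1, 3, 2, 4, 6, 5, 8]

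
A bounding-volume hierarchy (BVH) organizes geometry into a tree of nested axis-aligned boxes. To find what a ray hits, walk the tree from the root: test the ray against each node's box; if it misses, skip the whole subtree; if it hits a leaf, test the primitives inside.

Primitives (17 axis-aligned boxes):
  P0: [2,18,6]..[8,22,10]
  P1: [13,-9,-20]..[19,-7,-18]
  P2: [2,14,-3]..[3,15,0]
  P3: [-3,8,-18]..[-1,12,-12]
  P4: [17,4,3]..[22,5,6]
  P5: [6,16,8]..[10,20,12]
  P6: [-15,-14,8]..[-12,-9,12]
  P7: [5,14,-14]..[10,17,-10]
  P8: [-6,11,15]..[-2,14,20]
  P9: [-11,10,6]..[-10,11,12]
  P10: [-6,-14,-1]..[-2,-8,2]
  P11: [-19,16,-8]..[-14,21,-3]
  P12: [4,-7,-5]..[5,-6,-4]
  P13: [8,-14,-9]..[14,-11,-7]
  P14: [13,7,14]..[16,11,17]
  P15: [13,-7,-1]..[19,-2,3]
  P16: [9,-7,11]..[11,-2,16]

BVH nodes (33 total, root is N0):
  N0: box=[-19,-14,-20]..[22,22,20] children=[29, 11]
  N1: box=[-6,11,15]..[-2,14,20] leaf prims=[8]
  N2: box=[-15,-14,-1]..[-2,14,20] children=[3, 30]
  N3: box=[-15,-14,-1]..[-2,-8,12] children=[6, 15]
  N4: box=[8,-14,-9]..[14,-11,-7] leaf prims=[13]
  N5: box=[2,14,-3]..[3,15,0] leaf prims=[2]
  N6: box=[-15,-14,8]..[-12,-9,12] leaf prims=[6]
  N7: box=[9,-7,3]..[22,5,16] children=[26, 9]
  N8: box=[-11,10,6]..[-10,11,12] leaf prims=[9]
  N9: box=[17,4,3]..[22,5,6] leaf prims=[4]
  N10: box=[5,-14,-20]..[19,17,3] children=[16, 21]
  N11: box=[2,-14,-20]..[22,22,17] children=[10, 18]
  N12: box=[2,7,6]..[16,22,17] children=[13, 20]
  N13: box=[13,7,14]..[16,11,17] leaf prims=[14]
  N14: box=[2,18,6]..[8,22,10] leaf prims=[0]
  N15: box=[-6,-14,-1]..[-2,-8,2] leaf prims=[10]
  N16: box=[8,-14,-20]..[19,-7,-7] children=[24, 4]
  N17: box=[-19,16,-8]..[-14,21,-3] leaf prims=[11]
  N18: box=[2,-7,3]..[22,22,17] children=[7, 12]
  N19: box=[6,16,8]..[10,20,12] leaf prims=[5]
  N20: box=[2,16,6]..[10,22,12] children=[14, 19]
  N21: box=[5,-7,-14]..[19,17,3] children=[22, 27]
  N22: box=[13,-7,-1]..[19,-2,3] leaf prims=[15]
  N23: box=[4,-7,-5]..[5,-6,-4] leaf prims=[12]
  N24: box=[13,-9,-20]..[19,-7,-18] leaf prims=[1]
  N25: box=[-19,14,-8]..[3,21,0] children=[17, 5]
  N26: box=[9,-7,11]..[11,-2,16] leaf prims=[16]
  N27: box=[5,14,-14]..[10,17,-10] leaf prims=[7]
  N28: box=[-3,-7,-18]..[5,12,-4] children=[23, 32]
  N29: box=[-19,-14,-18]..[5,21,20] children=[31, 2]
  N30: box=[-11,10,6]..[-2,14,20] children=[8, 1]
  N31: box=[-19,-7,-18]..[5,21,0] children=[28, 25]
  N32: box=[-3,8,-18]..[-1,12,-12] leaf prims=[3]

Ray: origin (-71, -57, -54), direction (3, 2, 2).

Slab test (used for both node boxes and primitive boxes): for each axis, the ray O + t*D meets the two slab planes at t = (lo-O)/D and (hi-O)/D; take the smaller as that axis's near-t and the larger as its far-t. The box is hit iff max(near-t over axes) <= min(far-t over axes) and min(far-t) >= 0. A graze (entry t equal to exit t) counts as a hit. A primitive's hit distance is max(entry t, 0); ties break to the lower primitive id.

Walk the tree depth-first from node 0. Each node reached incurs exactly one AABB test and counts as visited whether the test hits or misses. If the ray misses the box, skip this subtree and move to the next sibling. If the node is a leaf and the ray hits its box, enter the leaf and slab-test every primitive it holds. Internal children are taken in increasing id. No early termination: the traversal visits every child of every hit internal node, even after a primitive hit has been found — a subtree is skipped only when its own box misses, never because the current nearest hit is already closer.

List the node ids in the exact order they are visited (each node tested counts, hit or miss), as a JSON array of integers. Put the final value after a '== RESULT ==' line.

Walk:
N0 x:[52/3,31] y:[43/2,79/2] z:[17,37] -> hit [43/2,31], descend [11, 29]
  N11 x:[73/3,31] y:[43/2,79/2] z:[17,71/2] -> hit [73/3,31], descend [10, 18]
    N10 x:[76/3,30] y:[43/2,37] z:[17,57/2] -> hit [76/3,57/2], descend [16, 21]
      N16 x:[79/3,30] y:[43/2,25] z:[17,47/2] -> miss, prune
      N21 x:[76/3,30] y:[25,37] z:[20,57/2] -> hit [76/3,57/2], descend [22, 27]
        N22 x:[28,30] y:[25,55/2] z:[53/2,57/2] -> miss, prune
        N27 x:[76/3,27] y:[71/2,37] z:[20,22] -> miss, prune
    N18 x:[73/3,31] y:[25,79/2] z:[57/2,71/2] -> hit [57/2,31], descend [7, 12]
      N7 x:[80/3,31] y:[25,31] z:[57/2,35] -> hit [57/2,31], descend [9, 26]
        N9 x:[88/3,31] y:[61/2,31] z:[57/2,30] -> miss, prune
        N26 x:[80/3,82/3] y:[25,55/2] z:[65/2,35] -> miss, prune
      N12 x:[73/3,29] y:[32,79/2] z:[30,71/2] -> miss, prune
  N29 x:[52/3,76/3] y:[43/2,39] z:[18,37] -> hit [43/2,76/3], descend [2, 31]
    N2 x:[56/3,23] y:[43/2,71/2] z:[53/2,37] -> miss, prune
    N31 x:[52/3,76/3] y:[25,39] z:[18,27] -> hit [25,76/3], descend [25, 28]
      N25 x:[52/3,74/3] y:[71/2,39] z:[23,27] -> miss, prune
      N28 x:[68/3,76/3] y:[25,69/2] z:[18,25] -> hit [25,25], descend [23, 32]
        N23 x:[25,76/3] y:[25,51/2] z:[49/2,25] -> hit [25,25] leaf, test {P12@t=25}
        N32 x:[68/3,70/3] y:[65/2,69/2] z:[18,21] -> miss, prune

Visited [0, 11, 10, 16, 21, 22, 27, 18, 7, 9, 26, 12, 29, 2, 31, 25, 28, 23, 32]. Tests: 19 box, 1 leaf. Nearest: P12.

== RESULT ==
[0, 11, 10, 16, 21, 22, 27, 18, 7, 9, 26, 12, 29, 2, 31, 25, 28, 23, 32]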